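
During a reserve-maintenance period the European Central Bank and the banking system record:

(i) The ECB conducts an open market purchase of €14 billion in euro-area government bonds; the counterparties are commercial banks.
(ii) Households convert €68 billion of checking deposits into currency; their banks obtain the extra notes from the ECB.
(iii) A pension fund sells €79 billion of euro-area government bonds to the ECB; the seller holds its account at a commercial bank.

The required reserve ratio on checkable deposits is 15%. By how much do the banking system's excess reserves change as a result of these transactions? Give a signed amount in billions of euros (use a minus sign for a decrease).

OMO purchase (from banks) €14 billion: reserves +€14B, deposits 0.
Currency withdrawal €68 billion: reserves −€68B, deposits −€68B.
Asset purchase (from non-banks) €79 billion: reserves +€79B, deposits +€79B.
Totals: Δreserves = +€25B, Δdeposits = +€11B.
Δrequired reserves = 15% × +€11B = +€1.65B.
Δexcess reserves = Δreserves − Δrequired = +€25B − (+€1.65B) = +€23.35 billion.

+€23.35 billion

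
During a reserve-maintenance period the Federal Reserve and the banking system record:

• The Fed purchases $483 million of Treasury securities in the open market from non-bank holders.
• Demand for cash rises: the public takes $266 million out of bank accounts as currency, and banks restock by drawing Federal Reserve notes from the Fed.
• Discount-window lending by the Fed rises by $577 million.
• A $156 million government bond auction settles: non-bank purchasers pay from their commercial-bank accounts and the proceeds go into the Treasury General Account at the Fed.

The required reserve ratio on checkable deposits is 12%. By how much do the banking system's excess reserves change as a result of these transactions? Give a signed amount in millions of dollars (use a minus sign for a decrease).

Asset purchase (from non-banks) $483 million: reserves +$483M, deposits +$483M.
Currency withdrawal $266 million: reserves −$266M, deposits −$266M.
Discount-window loan $577 million: reserves +$577M, deposits 0.
Government account inflow $156 million: reserves −$156M, deposits −$156M.
Totals: Δreserves = +$638M, Δdeposits = +$61M.
Δrequired reserves = 12% × +$61M = +$7.32M.
Δexcess reserves = Δreserves − Δrequired = +$638M − (+$7.32M) = +$630.68 million.

+$630.68 million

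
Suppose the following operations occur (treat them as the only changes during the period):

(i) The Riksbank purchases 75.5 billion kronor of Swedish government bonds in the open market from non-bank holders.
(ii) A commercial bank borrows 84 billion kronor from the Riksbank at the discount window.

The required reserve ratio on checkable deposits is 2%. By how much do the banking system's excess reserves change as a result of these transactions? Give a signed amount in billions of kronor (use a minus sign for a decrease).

+157.99 billion

Asset purchase (from non-banks) 75.5 billion kronor: reserves +75.5B, deposits +75.5B.
Discount-window loan 84 billion kronor: reserves +84B, deposits 0.
Totals: Δreserves = +159.5B, Δdeposits = +75.5B.
Δrequired reserves = 2% × +75.5B = +1.51B.
Δexcess reserves = Δreserves − Δrequired = +159.5B − (+1.51B) = +157.99 billion.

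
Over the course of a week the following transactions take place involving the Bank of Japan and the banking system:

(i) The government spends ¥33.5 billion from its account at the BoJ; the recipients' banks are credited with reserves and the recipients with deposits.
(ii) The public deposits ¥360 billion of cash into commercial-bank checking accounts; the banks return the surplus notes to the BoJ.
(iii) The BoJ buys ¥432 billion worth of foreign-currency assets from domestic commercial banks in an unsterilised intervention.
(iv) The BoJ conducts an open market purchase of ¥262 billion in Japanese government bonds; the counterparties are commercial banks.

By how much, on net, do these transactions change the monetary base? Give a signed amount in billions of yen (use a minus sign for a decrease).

+¥727.5 billion

Government spending ¥33.5 billion: a non-base liability converts back to reserves → +¥33.5B.
Currency deposit ¥360 billion: just a shift between currency and reserves — both are base money → 0.
FX purchase ¥432 billion: BoJ balance sheet expands → +¥432B.
OMO purchase (from banks) ¥262 billion: BoJ balance sheet expands → +¥262B.
Net: 33.5 + 0 + 432 + 262 = +¥727.5 billion.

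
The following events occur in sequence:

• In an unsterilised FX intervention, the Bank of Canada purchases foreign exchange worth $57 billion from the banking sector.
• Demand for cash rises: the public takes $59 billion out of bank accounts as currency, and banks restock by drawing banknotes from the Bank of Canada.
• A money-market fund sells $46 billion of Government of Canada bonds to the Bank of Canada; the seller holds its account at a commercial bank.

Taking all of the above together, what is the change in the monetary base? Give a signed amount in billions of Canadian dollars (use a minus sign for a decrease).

+$103 billion

FX purchase $57 billion: Bank of Canada balance sheet expands → +$57B.
Currency withdrawal $59 billion: just a shift between currency and reserves — both are base money → 0.
Asset purchase (from non-banks) $46 billion: Bank of Canada balance sheet expands → +$46B.
Net: 57 + 0 + 46 = +$103 billion.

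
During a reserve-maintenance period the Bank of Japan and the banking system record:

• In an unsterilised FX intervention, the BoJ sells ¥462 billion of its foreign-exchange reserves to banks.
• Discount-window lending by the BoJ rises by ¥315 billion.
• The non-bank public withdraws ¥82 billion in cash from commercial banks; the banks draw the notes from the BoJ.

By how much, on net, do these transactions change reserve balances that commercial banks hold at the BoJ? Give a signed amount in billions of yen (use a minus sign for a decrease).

-¥229 billion

BoJ balance sheet:
  Assets:      Loans to banks +¥315B, Foreign assets −¥462B
  Liabilities: Bank reserves −¥229B, Currency in circulation +¥82B
Commercial banking system:
  Assets:      Reserves at CB −¥229B, Foreign assets +¥462B
  Liabilities: Checkable deposits −¥82B, Borrowings from CB +¥315B
So the change in reserve balances that commercial banks hold at the BoJ is -¥229 billion.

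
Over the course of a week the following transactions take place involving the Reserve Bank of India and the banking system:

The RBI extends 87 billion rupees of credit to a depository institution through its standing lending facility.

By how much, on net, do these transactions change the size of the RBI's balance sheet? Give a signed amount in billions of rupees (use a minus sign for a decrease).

RBI balance sheet:
  Assets:      Loans to banks +87B
  Liabilities: Bank reserves +87B
Change in total RBI assets = +87 billion.

+87 billion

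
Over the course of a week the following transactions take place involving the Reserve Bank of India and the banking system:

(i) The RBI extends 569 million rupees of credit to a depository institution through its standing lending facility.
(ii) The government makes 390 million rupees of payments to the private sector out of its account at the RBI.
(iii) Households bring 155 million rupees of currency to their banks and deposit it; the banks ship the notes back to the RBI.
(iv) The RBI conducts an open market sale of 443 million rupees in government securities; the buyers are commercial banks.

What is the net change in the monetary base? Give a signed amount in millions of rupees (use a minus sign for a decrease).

+516 million

Discount-window loan 569 million rupees: RBI balance sheet expands → +569M.
Government spending 390 million rupees: a non-base liability converts back to reserves → +390M.
Currency deposit 155 million rupees: just a shift between currency and reserves — both are base money → 0.
OMO sale (to banks) 443 million rupees: RBI balance sheet contracts → −443M.
Net: 569 + 390 + 0 − 443 = +516 million.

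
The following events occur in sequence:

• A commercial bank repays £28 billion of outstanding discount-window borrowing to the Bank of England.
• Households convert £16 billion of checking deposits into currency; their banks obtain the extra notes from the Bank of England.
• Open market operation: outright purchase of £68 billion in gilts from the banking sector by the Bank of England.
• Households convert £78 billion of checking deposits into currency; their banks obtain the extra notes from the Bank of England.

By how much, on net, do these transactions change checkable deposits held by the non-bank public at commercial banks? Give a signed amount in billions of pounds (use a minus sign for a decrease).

Discount-window repayment £28 billion: the counterparty is a bank, so public deposits are unchanged → 0.
Currency withdrawal £16 billion: non-bank counterparties' bank balances fall → −£16B.
OMO purchase (from banks) £68 billion: the counterparty is a bank, so public deposits are unchanged → 0.
Currency withdrawal £78 billion: non-bank counterparties' bank balances fall → −£78B.
Net: 0 − 16 + 0 − 78 = -£94 billion.

-£94 billion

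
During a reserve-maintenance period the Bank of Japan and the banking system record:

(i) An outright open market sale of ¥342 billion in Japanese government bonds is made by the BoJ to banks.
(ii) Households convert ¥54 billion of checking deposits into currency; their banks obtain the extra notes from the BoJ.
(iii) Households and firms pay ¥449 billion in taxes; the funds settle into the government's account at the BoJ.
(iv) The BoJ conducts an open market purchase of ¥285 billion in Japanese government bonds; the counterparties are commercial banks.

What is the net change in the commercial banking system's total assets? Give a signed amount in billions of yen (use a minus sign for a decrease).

OMO sale (to banks) ¥342 billion: just an asset swap on bank balance sheets → 0.
Currency withdrawal ¥54 billion: bank balance sheets shrink → −¥54B.
Government account inflow ¥449 billion: bank balance sheets shrink → −¥449B.
OMO purchase (from banks) ¥285 billion: just an asset swap on bank balance sheets → 0.
Net: 0 − 54 − 449 + 0 = -¥503 billion.

-¥503 billion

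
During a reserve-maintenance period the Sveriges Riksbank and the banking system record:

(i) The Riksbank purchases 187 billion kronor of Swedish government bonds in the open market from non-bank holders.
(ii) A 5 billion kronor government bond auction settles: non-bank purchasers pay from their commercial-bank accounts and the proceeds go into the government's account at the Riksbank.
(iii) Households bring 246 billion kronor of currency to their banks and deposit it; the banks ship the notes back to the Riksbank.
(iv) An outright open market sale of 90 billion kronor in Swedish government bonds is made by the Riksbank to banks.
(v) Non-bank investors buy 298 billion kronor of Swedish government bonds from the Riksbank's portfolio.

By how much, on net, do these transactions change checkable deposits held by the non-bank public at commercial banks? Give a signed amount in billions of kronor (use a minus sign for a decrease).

Riksbank balance sheet:
  Assets:      Securities −201B
  Liabilities: Bank reserves +40B, Currency in circulation −246B, Government deposits +5B
Commercial banking system:
  Assets:      Reserves at CB +40B, Securities +90B
  Liabilities: Checkable deposits +130B
So the change in checkable deposits held by the non-bank public at commercial banks is +130 billion.

+130 billion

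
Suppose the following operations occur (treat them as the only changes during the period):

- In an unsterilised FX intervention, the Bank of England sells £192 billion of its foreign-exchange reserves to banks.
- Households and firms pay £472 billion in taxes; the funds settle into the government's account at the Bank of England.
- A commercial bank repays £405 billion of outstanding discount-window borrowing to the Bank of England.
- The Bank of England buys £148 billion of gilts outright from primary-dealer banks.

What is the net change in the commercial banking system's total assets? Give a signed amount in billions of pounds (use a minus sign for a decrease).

-£877 billion

FX sale £192 billion: just an asset swap on bank balance sheets → 0.
Government account inflow £472 billion: bank balance sheets shrink → −£472B.
Discount-window repayment £405 billion: bank balance sheets shrink → −£405B.
OMO purchase (from banks) £148 billion: just an asset swap on bank balance sheets → 0.
Net: 0 − 472 − 405 + 0 = -£877 billion.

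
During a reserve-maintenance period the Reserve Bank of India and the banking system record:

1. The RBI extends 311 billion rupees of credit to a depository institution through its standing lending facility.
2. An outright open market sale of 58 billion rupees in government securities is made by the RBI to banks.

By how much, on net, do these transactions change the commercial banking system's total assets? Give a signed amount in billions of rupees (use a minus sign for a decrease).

Discount-window loan 311 billion rupees: bank balance sheets expand → +311B.
OMO sale (to banks) 58 billion rupees: just an asset swap on bank balance sheets → 0.
Net: 311 + 0 = +311 billion.

+311 billion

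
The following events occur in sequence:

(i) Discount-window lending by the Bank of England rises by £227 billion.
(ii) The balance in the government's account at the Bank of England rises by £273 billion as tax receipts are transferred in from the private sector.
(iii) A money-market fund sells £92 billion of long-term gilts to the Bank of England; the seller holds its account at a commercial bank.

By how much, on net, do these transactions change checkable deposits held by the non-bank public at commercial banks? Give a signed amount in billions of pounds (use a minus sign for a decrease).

Bank of England balance sheet:
  Assets:      Securities +£92B, Loans to banks +£227B
  Liabilities: Bank reserves +£46B, Government deposits +£273B
Commercial banking system:
  Assets:      Reserves at CB +£46B
  Liabilities: Checkable deposits −£181B, Borrowings from CB +£227B
So the change in checkable deposits held by the non-bank public at commercial banks is -£181 billion.

-£181 billion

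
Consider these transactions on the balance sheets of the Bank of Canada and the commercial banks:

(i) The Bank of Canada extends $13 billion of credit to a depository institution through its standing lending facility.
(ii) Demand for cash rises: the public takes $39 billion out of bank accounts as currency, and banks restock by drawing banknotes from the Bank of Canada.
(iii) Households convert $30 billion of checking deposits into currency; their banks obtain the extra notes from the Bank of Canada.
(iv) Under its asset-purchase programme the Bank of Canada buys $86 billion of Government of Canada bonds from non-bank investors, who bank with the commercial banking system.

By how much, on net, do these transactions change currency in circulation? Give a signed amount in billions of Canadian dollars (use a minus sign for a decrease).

Discount-window loan $13 billion: no currency enters or leaves circulation → 0.
Currency withdrawal $39 billion: notes leave the central bank → +$39B.
Currency withdrawal $30 billion: notes leave the central bank → +$30B.
Asset purchase (from non-banks) $86 billion: no currency enters or leaves circulation → 0.
Net: 0 + 39 + 30 + 0 = +$69 billion.

+$69 billion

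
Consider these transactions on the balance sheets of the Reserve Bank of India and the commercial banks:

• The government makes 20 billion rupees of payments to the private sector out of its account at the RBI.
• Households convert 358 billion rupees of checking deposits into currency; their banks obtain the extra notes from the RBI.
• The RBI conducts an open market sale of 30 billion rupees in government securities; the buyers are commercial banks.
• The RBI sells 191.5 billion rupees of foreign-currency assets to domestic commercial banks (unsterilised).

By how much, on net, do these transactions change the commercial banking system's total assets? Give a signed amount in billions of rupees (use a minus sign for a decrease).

RBI balance sheet:
  Assets:      Securities −30B, Foreign assets −191.5B
  Liabilities: Bank reserves −559.5B, Currency in circulation +358B, Government deposits −20B
Commercial banking system:
  Assets:      Reserves at CB −559.5B, Securities +30B, Foreign assets +191.5B
  Liabilities: Checkable deposits −338B
Change in total bank assets = -338 billion.

-338 billion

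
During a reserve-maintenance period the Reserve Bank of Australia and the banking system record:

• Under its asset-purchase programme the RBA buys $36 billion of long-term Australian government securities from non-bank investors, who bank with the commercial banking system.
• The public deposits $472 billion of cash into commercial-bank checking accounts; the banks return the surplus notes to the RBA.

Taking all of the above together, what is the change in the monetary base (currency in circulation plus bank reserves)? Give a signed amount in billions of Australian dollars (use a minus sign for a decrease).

+$36 billion

Asset purchase (from non-banks) $36 billion: RBA balance sheet expands → +$36B.
Currency deposit $472 billion: just a shift between currency and reserves — both are base money → 0.
Net: 36 + 0 = +$36 billion.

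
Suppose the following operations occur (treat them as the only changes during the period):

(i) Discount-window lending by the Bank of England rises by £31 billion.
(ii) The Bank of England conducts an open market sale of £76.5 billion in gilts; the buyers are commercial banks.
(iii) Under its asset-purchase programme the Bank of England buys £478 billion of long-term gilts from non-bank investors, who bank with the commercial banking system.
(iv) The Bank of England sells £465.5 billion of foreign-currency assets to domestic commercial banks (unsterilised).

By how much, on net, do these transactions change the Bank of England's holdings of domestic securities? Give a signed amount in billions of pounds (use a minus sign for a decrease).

Bank of England balance sheet:
  Assets:      Securities +£401.5B, Loans to banks +£31B, Foreign assets −£465.5B
  Liabilities: Bank reserves −£33B
Commercial banking system:
  Assets:      Reserves at CB −£33B, Securities +£76.5B, Foreign assets +£465.5B
  Liabilities: Checkable deposits +£478B, Borrowings from CB +£31B
So the change in the Bank of England's holdings of domestic securities is +£401.5 billion.

+£401.5 billion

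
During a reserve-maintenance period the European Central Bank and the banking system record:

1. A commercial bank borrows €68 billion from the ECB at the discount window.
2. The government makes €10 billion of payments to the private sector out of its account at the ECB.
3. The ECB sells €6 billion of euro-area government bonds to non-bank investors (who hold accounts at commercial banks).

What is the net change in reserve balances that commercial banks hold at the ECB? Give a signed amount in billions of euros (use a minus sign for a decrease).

+€72 billion

Discount-window loan €68 billion: the loan is credited to the bank's reserve account → +€68B.
Government spending €10 billion: government payments flow into bank reserve accounts → +€10B.
Asset sale (to non-banks) €6 billion: the non-bank buyers' banks settle from reserves → −€6B.
Net: 68 + 10 − 6 = +€72 billion.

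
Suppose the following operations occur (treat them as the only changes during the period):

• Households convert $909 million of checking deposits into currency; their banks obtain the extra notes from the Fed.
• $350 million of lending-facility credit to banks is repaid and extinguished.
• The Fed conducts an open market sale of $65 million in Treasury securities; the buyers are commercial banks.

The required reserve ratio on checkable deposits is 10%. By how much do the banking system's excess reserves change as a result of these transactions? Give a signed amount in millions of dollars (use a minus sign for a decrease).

Currency withdrawal $909 million: reserves −$909M, deposits −$909M.
Discount-window repayment $350 million: reserves −$350M, deposits 0.
OMO sale (to banks) $65 million: reserves −$65M, deposits 0.
Totals: Δreserves = −$1324M, Δdeposits = −$909M.
Δrequired reserves = 10% × −$909M = −$90.9M.
Δexcess reserves = Δreserves − Δrequired = −$1324M − (−$90.9M) = -$1233.1 million.

-$1233.1 million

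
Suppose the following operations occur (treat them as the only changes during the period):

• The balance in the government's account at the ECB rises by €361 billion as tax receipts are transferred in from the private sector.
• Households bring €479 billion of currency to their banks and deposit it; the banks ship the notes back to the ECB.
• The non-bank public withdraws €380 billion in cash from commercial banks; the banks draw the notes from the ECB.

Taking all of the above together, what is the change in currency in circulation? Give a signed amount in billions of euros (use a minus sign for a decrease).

-€99 billion

ECB balance sheet:
  Assets:      no change
  Liabilities: Bank reserves −€262B, Currency in circulation −€99B, Government deposits +€361B
Commercial banking system:
  Assets:      Reserves at CB −€262B
  Liabilities: Checkable deposits −€262B
So the change in currency in circulation is -€99 billion.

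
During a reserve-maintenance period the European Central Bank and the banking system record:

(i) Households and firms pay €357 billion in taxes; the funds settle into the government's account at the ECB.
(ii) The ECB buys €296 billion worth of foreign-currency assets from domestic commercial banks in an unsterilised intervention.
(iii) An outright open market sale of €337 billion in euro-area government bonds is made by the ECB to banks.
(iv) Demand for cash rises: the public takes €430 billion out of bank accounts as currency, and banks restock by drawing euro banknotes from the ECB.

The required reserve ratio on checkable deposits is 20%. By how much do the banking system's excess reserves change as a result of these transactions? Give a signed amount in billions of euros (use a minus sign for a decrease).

Government account inflow €357 billion: reserves −€357B, deposits −€357B.
FX purchase €296 billion: reserves +€296B, deposits 0.
OMO sale (to banks) €337 billion: reserves −€337B, deposits 0.
Currency withdrawal €430 billion: reserves −€430B, deposits −€430B.
Totals: Δreserves = −€828B, Δdeposits = −€787B.
Δrequired reserves = 20% × −€787B = −€157.4B.
Δexcess reserves = Δreserves − Δrequired = −€828B − (−€157.4B) = -€670.6 billion.

-€670.6 billion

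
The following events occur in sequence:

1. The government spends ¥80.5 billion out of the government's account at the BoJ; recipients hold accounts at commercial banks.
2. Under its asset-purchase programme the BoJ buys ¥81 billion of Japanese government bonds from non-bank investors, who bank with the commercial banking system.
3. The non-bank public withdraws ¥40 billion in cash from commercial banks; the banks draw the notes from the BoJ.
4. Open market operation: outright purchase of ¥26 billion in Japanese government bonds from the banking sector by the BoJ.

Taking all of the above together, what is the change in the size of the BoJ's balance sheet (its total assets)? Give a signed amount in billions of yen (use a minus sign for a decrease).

Government spending ¥80.5 billion: only the composition of liabilities changes → 0.
Asset purchase (from non-banks) ¥81 billion: a BoJ asset is acquired → +¥81B.
Currency withdrawal ¥40 billion: only the composition of liabilities changes → 0.
OMO purchase (from banks) ¥26 billion: a BoJ asset is acquired → +¥26B.
Net: 0 + 81 + 0 + 26 = +¥107 billion.

+¥107 billion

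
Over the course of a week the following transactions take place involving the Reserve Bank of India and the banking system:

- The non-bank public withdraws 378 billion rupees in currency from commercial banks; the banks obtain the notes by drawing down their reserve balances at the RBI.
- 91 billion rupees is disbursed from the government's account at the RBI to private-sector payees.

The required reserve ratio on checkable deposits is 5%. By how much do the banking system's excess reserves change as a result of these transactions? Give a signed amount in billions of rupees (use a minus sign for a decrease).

Currency withdrawal 378 billion rupees: reserves −378B, deposits −378B.
Government spending 91 billion rupees: reserves +91B, deposits +91B.
Totals: Δreserves = −287B, Δdeposits = −287B.
Δrequired reserves = 5% × −287B = −14.35B.
Δexcess reserves = Δreserves − Δrequired = −287B − (−14.35B) = -272.65 billion.

-272.65 billion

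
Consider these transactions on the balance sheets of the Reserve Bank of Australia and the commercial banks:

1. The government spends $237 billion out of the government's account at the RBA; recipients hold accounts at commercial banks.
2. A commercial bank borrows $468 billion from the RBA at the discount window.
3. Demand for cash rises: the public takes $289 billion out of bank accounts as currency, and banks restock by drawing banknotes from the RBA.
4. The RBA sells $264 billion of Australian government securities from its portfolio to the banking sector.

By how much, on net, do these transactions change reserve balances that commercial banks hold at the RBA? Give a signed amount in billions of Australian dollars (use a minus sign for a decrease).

+$152 billion

Government spending $237 billion: government payments flow into bank reserve accounts → +$237B.
Discount-window loan $468 billion: the loan is credited to the bank's reserve account → +$468B.
Currency withdrawal $289 billion: banks swap reserves for currency → −$289B.
OMO sale (to banks) $264 billion: the buying banks pay out of their reserve balances → −$264B.
Net: 237 + 468 − 289 − 264 = +$152 billion.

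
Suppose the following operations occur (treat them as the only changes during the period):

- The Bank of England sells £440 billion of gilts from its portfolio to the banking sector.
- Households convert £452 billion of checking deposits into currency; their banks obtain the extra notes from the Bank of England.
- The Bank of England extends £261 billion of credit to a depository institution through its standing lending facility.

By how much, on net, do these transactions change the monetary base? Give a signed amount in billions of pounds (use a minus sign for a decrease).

Bank of England balance sheet:
  Assets:      Securities −£440B, Loans to banks +£261B
  Liabilities: Bank reserves −£631B, Currency in circulation +£452B
Commercial banking system:
  Assets:      Reserves at CB −£631B, Securities +£440B
  Liabilities: Checkable deposits −£452B, Borrowings from CB +£261B
Monetary base = currency + reserves: +£452B + (−£631B) = -£179 billion.

-£179 billion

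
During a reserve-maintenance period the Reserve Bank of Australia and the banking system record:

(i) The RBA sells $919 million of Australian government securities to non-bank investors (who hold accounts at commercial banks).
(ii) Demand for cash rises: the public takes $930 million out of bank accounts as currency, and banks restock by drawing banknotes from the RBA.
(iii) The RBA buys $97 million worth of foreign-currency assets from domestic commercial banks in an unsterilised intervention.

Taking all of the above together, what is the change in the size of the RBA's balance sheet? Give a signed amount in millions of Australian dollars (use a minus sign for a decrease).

Asset sale (to non-banks) $919 million: an RBA asset is shed → −$919M.
Currency withdrawal $930 million: only the composition of liabilities changes → 0.
FX purchase $97 million: an RBA asset is acquired → +$97M.
Net: −919 + 0 + 97 = -$822 million.

-$822 million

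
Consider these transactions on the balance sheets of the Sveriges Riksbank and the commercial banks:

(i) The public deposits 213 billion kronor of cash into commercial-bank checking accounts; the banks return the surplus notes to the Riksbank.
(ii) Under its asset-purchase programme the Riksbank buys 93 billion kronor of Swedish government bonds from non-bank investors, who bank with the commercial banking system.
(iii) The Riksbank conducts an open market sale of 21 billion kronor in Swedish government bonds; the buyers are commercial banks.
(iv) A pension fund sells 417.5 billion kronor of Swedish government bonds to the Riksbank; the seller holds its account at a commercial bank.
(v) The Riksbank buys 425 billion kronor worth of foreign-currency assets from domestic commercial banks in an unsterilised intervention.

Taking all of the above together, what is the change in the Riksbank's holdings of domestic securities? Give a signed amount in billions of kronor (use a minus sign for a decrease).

+489.5 billion

Currency deposit 213 billion kronor: the Riksbank's securities portfolio is untouched → 0.
Asset purchase (from non-banks) 93 billion kronor: securities added to the Riksbank's portfolio → +93B.
OMO sale (to banks) 21 billion kronor: securities removed from the Riksbank's portfolio → −21B.
Asset purchase (from non-banks) 417.5 billion kronor: securities added to the Riksbank's portfolio → +417.5B.
FX purchase 425 billion kronor: the Riksbank's securities portfolio is untouched → 0.
Net: 0 + 93 − 21 + 417.5 + 0 = +489.5 billion.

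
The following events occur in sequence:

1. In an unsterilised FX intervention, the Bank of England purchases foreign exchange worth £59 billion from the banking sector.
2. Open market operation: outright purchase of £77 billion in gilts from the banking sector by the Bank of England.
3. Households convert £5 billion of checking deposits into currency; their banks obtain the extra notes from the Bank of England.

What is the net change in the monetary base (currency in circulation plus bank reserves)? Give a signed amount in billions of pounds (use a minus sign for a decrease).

FX purchase £59 billion: Bank of England balance sheet expands → +£59B.
OMO purchase (from banks) £77 billion: Bank of England balance sheet expands → +£77B.
Currency withdrawal £5 billion: just a shift between currency and reserves — both are base money → 0.
Net: 59 + 77 + 0 = +£136 billion.

+£136 billion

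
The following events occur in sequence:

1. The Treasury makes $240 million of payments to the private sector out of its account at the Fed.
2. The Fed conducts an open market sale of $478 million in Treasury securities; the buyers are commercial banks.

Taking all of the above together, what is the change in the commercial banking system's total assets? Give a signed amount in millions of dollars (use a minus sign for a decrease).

+$240 million

Government spending $240 million: bank balance sheets expand → +$240M.
OMO sale (to banks) $478 million: just an asset swap on bank balance sheets → 0.
Net: 240 + 0 = +$240 million.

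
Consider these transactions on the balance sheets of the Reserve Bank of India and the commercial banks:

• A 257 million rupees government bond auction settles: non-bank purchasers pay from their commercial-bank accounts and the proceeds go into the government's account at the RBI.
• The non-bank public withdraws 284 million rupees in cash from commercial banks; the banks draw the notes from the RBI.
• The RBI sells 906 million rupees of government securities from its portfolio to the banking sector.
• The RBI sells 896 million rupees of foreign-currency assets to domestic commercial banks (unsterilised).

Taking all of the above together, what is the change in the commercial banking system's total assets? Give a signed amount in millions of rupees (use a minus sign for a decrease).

-541 million

RBI balance sheet:
  Assets:      Securities −906M, Foreign assets −896M
  Liabilities: Bank reserves −2343M, Currency in circulation +284M, Government deposits +257M
Commercial banking system:
  Assets:      Reserves at CB −2343M, Securities +906M, Foreign assets +896M
  Liabilities: Checkable deposits −541M
Change in total bank assets = -541 million.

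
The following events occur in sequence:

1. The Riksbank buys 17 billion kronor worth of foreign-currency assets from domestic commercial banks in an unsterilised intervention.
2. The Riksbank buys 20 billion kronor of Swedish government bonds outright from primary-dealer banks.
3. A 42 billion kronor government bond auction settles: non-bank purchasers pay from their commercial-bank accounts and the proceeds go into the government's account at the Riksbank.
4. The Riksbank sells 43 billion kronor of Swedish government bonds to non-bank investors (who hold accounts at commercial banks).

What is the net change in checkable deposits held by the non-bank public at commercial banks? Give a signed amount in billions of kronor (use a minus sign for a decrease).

Riksbank balance sheet:
  Assets:      Securities −23B, Foreign assets +17B
  Liabilities: Bank reserves −48B, Government deposits +42B
Commercial banking system:
  Assets:      Reserves at CB −48B, Securities −20B, Foreign assets −17B
  Liabilities: Checkable deposits −85B
So the change in checkable deposits held by the non-bank public at commercial banks is -85 billion.

-85 billion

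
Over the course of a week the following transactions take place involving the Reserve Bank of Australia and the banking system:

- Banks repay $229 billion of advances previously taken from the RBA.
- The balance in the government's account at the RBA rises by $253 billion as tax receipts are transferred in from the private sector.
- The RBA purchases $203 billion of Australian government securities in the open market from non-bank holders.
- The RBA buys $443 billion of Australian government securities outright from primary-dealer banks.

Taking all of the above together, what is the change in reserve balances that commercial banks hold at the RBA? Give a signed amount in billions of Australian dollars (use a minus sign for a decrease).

+$164 billion

Discount-window repayment $229 billion: repayment is debited from reserves → −$229B.
Government account inflow $253 billion: funds move from bank reserves into the government account → −$253B.
Asset purchase (from non-banks) $203 billion: the RBA pays by crediting reserve accounts → +$203B.
OMO purchase (from banks) $443 billion: the RBA pays by crediting reserve accounts → +$443B.
Net: −229 − 253 + 203 + 443 = +$164 billion.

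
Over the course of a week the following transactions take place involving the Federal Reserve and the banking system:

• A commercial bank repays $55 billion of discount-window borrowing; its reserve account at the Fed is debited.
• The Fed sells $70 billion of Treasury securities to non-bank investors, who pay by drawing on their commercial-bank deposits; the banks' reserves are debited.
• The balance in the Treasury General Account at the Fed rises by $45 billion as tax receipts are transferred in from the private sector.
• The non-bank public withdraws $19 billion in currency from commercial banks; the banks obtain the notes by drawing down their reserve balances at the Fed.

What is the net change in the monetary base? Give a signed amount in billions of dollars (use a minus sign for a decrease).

-$170 billion

Fed balance sheet:
  Assets:      Securities −$70B, Loans to banks −$55B
  Liabilities: Bank reserves −$189B, Currency in circulation +$19B, Government deposits +$45B
Commercial banking system:
  Assets:      Reserves at CB −$189B
  Liabilities: Checkable deposits −$134B, Borrowings from CB −$55B
Monetary base = currency + reserves: +$19B + (−$189B) = -$170 billion.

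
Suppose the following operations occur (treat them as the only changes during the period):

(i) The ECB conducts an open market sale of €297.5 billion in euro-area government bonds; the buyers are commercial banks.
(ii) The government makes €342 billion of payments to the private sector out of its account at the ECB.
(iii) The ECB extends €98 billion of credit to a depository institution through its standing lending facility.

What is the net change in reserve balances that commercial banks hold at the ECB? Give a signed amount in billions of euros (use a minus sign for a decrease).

+€142.5 billion

ECB balance sheet:
  Assets:      Securities −€297.5B, Loans to banks +€98B
  Liabilities: Bank reserves +€142.5B, Government deposits −€342B
So the change in reserve balances that commercial banks hold at the ECB is +€142.5 billion.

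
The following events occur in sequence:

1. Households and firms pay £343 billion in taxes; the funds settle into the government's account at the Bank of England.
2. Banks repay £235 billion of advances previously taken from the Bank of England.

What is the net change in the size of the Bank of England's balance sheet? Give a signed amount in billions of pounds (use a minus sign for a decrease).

-£235 billion

Government account inflow £343 billion: only the composition of liabilities changes → 0.
Discount-window repayment £235 billion: a Bank of England asset is shed → −£235B.
Net: 0 − 235 = -£235 billion.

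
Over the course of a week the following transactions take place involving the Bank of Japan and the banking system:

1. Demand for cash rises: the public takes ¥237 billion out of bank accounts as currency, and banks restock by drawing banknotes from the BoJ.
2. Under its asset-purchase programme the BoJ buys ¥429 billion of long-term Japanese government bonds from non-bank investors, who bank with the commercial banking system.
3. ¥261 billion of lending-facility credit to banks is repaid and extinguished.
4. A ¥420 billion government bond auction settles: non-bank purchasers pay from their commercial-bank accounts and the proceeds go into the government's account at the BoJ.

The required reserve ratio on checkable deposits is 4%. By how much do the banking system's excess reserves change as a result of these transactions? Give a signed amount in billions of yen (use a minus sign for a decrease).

Currency withdrawal ¥237 billion: reserves −¥237B, deposits −¥237B.
Asset purchase (from non-banks) ¥429 billion: reserves +¥429B, deposits +¥429B.
Discount-window repayment ¥261 billion: reserves −¥261B, deposits 0.
Government account inflow ¥420 billion: reserves −¥420B, deposits −¥420B.
Totals: Δreserves = −¥489B, Δdeposits = −¥228B.
Δrequired reserves = 4% × −¥228B = −¥9.12B.
Δexcess reserves = Δreserves − Δrequired = −¥489B − (−¥9.12B) = -¥479.88 billion.

-¥479.88 billion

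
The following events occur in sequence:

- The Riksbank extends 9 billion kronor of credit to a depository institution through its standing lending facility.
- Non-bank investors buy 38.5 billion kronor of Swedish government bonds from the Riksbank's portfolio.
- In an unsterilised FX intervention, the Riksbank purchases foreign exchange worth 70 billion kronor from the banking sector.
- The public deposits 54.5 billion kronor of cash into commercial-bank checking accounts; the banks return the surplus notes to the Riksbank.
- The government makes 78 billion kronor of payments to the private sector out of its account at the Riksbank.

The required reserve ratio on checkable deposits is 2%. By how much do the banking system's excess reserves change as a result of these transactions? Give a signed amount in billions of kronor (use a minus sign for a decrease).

Discount-window loan 9 billion kronor: reserves +9B, deposits 0.
Asset sale (to non-banks) 38.5 billion kronor: reserves −38.5B, deposits −38.5B.
FX purchase 70 billion kronor: reserves +70B, deposits 0.
Currency deposit 54.5 billion kronor: reserves +54.5B, deposits +54.5B.
Government spending 78 billion kronor: reserves +78B, deposits +78B.
Totals: Δreserves = +173B, Δdeposits = +94B.
Δrequired reserves = 2% × +94B = +1.88B.
Δexcess reserves = Δreserves − Δrequired = +173B − (+1.88B) = +171.12 billion.

+171.12 billion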